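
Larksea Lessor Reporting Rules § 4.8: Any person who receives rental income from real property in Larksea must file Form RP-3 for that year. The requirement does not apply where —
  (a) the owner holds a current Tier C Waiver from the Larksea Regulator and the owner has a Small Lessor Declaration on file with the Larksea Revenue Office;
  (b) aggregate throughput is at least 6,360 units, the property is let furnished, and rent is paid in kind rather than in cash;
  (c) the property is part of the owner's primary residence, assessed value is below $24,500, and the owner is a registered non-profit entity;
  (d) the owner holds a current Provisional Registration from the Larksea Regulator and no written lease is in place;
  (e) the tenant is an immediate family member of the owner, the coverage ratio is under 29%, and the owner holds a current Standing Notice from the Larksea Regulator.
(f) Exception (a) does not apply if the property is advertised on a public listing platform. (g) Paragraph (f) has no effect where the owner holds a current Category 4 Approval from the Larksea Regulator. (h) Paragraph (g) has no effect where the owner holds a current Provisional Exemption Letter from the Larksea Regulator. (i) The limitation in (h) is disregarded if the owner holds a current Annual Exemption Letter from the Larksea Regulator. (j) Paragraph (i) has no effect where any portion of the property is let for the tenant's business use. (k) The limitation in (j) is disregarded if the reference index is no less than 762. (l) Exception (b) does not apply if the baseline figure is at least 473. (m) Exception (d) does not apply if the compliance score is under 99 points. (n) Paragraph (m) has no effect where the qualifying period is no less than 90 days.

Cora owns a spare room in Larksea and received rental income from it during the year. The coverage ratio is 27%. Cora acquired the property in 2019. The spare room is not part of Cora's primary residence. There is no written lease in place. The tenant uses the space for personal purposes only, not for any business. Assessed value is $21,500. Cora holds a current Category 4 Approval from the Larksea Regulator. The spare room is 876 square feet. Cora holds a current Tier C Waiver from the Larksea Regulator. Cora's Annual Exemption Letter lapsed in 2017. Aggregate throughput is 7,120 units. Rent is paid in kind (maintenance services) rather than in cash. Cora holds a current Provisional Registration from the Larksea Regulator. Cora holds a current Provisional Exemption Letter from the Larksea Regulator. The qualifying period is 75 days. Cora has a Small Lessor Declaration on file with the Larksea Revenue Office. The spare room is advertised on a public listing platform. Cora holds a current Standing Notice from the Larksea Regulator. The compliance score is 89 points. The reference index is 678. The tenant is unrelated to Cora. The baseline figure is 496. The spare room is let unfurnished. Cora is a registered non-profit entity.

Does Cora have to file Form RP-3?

Exception (a)'s conditions are all satisfied: a current Tier C Waiver is held; a Small Lessor Declaration is on file. But applying paragraphs (f)–(k): (f) operates against (a): the property is publicly advertised. (g) would limit (f) — a current Category 4 Approval is held — but (h) sets (g) aside: (h) operates — a current Provisional Exemption Letter is held. (i), which would lift (h), does not operate here — the Annual Exemption Letter is not current. So (a) is unavailable.
Exception (b) requires that the property is let furnished; but the property is let unfurnished, so (b) is unavailable.
Exception (c) does not apply: the spare room is not part of the primary residence.
Exception (d)'s conditions are all satisfied: a current Provisional Registration is held; there is no written lease. But applying paragraphs (m)–(n): (m) operates against (d): the compliance score is 89 points, under the 99 points limit. (n), which would lift (m), does not operate here — the qualifying period is 75 days, short of 90 days. So (d) is unavailable.
Exception (e) requires that the tenant is an immediate family member of the owner; but the tenant is unrelated to the owner, so (e) is unavailable.
Every exception is unavailable, so the rule governs.

Yes — Cora must file Form RP-3.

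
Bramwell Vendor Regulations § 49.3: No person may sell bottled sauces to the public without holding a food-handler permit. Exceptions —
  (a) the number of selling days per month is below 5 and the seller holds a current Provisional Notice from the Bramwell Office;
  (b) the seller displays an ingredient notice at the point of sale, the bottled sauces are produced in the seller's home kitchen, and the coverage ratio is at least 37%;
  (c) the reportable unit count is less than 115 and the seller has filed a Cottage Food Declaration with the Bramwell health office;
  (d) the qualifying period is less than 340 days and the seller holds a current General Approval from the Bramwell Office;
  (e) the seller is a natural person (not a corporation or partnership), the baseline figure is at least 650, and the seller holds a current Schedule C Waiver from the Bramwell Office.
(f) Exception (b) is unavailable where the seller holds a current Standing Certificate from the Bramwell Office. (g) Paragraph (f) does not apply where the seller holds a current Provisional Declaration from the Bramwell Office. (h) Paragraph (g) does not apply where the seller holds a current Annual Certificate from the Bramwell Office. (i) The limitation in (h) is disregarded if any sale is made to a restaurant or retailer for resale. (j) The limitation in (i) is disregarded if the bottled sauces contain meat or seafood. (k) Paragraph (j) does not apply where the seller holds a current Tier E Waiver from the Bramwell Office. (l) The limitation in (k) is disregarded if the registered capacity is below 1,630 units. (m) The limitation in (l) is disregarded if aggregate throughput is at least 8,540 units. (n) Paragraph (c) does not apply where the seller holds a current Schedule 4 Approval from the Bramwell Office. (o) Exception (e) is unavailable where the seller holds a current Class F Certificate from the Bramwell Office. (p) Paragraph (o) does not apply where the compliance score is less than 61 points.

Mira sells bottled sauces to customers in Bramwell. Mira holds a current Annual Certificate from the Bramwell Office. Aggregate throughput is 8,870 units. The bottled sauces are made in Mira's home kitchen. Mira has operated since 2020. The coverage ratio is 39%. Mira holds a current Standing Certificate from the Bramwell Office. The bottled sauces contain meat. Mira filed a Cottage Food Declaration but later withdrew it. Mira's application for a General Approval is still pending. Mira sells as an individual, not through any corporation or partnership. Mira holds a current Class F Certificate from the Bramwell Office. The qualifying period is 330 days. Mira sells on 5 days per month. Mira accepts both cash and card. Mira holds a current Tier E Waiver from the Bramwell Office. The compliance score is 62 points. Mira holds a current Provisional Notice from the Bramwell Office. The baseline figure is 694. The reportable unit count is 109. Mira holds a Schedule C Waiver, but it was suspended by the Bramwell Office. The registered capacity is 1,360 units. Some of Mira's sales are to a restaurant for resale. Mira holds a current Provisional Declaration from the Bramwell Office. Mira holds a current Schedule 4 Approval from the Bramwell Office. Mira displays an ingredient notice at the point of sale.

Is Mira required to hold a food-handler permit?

Exception (a) does not apply: the number of selling days per month is 5, not below 5.
Exception (b): an ingredient notice is displayed; the bottled sauces are home-kitchen produced; the coverage ratio is 39%, meeting the 37% threshold — every condition holds. Applying paragraphs (f)–(m): (f) is triggered (a current Standing Certificate is held), but is overridden by (g): (g) is triggered — a current Provisional Declaration is held. (h) would limit (g) — a current Annual Certificate is held — but (i) sets (h) aside: (i) is triggered — some sales are to a restaurant for resale. (j) is engaged (the bottled sauces contain meat), but is itself disapplied by (k): (k) operates against (j): a current Tier E Waiver is held. (l) would limit (k) — the registered capacity is 1,360 units, below the 1,630 units limit — but (m) sets (l) aside: (m) operates against (l): aggregate throughput is 8,870 units, meeting the 8,540 units threshold. Exception (b) stands.
Exception (c) fails — the Cottage Food Declaration was withdrawn.
Exception (d) fails — the General Approval is not current.
Exception (e) requires that the seller holds a current Schedule C Waiver from the Bramwell Office; but the Schedule C Waiver is not current, so (e) is unavailable.

No — exception (b) applies; Mira is not required to hold a food-handler permit.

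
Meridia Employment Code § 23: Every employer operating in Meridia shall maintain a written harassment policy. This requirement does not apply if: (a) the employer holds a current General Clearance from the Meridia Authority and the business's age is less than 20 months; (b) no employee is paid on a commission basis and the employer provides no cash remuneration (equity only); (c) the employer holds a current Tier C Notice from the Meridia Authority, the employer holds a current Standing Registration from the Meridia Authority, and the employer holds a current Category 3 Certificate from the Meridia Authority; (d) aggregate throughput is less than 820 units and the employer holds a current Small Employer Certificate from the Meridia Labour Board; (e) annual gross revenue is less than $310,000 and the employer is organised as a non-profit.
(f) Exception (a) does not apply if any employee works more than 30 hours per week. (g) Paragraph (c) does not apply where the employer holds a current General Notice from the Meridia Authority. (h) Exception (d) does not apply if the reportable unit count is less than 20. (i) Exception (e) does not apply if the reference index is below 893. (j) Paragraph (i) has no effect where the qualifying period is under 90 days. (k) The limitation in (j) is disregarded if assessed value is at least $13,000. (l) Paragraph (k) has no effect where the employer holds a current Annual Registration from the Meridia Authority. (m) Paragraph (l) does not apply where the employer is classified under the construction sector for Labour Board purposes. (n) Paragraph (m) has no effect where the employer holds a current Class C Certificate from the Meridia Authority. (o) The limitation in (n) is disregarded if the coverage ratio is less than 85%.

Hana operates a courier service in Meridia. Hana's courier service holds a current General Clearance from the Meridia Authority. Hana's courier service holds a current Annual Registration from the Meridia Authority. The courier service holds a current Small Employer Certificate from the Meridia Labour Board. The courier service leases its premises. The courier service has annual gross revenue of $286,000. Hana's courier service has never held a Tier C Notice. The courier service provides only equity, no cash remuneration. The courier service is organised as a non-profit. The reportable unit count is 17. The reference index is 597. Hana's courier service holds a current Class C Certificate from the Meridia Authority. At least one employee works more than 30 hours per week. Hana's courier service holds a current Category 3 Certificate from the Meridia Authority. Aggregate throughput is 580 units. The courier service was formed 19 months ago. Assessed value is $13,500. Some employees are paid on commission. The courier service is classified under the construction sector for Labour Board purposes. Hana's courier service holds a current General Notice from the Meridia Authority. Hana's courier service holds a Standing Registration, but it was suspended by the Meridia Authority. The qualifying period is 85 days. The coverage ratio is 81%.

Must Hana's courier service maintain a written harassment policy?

Exception (a) is satisfied on its face — a current General Clearance is held; the business's age is 19 months, less than the 20 months limit. However, paragraph (f) must be considered: (f) applies — at least one employee exceeds 30 hours/week. Exception (a) does not apply.
Exception (b) requires that no employee is paid on a commission basis; but some employees are paid on commission, so (b) is unavailable.
Exception (c) does not apply: there is no Tier C Notice in force.
Exception (d)'s conditions are all satisfied: aggregate throughput is 580 units, less than the 820 units limit; a current Small Employer Certificate is held. However, paragraph (h) must be considered: (h) operates against (d): the reportable unit count is 17, less than the 20 limit. So (d) is unavailable.
Exception (e): annual gross revenue is $286,000, less than the $310,000 limit; the employer is a non-profit — every condition holds. But applying paragraphs (i)–(o): (i) operates against (e): the reference index is 597, below the 893 limit. (j) would limit (i) — the qualifying period is 85 days, under the 90 days limit — but (k) sets (j) aside: (k) is triggered — assessed value is $13,500, meeting the $13,000 threshold. (l) would limit (k) — a current Annual Registration is held — but (m) sets (l) aside: (m) is engaged — the courier service is classified under the construction sector. (n) is engaged (a current Class C Certificate is held), but yields to (o): (o) operates — the coverage ratio is 81%, less than the 85% limit. Exception (e) does not apply.
No exception applies. The general rule governs.

Yes — Hana's courier service must maintain a written harassment policy.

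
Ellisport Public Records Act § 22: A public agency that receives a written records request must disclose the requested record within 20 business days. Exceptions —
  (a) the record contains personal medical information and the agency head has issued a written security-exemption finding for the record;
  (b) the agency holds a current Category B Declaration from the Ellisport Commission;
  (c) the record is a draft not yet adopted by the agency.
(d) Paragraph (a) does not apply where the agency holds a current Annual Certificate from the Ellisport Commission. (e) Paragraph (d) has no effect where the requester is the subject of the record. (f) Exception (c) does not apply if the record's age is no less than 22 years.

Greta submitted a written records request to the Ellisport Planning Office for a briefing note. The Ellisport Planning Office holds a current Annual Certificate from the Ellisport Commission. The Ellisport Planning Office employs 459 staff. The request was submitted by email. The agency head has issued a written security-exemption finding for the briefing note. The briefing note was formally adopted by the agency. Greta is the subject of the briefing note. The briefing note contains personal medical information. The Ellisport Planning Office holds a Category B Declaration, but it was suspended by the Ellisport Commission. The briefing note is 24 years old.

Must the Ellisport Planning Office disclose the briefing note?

No — exception (a) applies; the Ellisport Planning Office is not required to disclose the briefing note.

Exception (a) is satisfied on its face — the briefing note contains personal medical information; a written security-exemption finding has been issued. Considering the limiting provisions: (d) is engaged (a current Annual Certificate is held), but is itself disapplied by (e): (e) is triggered — Greta is the subject of the briefing note. (a) remains available.
Exception (b) requires that the agency holds a current Category B Declaration from the Ellisport Commission; but there is no Category B Declaration in force, so (b) is unavailable.
Exception (c) does not apply: the briefing note has been formally adopted.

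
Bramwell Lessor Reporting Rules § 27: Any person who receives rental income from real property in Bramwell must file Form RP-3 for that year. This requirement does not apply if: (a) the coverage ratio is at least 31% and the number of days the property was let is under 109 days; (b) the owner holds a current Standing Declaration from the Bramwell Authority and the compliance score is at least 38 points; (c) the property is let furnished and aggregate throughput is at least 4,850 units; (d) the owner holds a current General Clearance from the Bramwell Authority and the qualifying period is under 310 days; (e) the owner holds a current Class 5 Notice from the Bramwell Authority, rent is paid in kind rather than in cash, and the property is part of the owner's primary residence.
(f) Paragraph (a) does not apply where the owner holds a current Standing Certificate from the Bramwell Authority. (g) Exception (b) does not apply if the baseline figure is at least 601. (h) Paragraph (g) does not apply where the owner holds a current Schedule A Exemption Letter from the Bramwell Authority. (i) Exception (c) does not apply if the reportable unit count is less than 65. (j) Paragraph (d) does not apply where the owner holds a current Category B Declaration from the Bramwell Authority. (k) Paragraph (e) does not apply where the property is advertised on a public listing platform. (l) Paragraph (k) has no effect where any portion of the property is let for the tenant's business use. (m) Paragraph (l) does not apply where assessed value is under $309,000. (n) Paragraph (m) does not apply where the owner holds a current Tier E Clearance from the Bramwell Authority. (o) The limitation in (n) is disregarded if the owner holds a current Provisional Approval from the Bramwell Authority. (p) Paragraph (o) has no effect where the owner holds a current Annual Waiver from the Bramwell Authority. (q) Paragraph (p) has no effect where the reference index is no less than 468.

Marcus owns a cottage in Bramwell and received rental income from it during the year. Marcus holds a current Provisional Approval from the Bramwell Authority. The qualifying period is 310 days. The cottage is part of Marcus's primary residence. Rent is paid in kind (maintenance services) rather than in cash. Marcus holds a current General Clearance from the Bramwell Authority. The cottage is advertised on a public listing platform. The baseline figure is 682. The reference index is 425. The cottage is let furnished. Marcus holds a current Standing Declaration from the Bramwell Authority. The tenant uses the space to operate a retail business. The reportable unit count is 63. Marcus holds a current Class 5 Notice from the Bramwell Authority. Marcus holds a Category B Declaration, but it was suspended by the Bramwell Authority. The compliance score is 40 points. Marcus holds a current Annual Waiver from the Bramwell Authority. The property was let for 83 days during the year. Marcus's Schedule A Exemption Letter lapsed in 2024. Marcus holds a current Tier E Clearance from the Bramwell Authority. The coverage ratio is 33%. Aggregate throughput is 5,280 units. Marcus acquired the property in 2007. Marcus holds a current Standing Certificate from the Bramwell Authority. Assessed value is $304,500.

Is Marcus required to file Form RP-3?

Exception (a)'s conditions are all satisfied: the coverage ratio is 33%, meeting the 31% threshold; the number of days the property was let is 83 days, under the 109 days limit. However, paragraph (f) must be considered: (f) operates against (a): a current Standing Certificate is held. Exception (a) does not apply.
Exception (b)'s conditions are all satisfied: a current Standing Declaration is held; the compliance score is 40 points, meeting the 38 points threshold. Turning to paragraphs (g)–(h): (g) operates against (b): the baseline figure is 682, meeting the 601 threshold. (h) is inapplicable (no current Schedule A Exemption Letter is held), so (g) stands. So (b) is unavailable.
All of (c)'s requirements are met (the property is let furnished; aggregate throughput is 5,280 units, meeting the 4,850 units threshold). But applying paragraph (i): (i) operates — the reportable unit count is 63, less than the 65 limit. Exception (c) does not apply.
Exception (d) requires that the qualifying period is under 310 days; but the qualifying period is 310 days, not under 310 days, so (d) is unavailable.
All of (e)'s requirements are met (a current Class 5 Notice is held; rent is paid in kind; the cottage is part of the primary residence). Applying paragraphs (k)–(q): (k) is triggered (the property is publicly advertised), but is set aside by (l): (l) operates — the space is let for business use. (m) is triggered (assessed value is $304,500, under the $309,000 limit), but is overridden by (n): (n) operates against (m): a current Tier E Clearance is held. (o) applies (a current Provisional Approval is held), but is displaced by (p): (p) operates — a current Annual Waiver is held. (q) does not operate here (the reference index is 425, short of 468), so (p) stands. (e) remains available.

No — exception (e) applies; Marcus is not required to file Form RP-3.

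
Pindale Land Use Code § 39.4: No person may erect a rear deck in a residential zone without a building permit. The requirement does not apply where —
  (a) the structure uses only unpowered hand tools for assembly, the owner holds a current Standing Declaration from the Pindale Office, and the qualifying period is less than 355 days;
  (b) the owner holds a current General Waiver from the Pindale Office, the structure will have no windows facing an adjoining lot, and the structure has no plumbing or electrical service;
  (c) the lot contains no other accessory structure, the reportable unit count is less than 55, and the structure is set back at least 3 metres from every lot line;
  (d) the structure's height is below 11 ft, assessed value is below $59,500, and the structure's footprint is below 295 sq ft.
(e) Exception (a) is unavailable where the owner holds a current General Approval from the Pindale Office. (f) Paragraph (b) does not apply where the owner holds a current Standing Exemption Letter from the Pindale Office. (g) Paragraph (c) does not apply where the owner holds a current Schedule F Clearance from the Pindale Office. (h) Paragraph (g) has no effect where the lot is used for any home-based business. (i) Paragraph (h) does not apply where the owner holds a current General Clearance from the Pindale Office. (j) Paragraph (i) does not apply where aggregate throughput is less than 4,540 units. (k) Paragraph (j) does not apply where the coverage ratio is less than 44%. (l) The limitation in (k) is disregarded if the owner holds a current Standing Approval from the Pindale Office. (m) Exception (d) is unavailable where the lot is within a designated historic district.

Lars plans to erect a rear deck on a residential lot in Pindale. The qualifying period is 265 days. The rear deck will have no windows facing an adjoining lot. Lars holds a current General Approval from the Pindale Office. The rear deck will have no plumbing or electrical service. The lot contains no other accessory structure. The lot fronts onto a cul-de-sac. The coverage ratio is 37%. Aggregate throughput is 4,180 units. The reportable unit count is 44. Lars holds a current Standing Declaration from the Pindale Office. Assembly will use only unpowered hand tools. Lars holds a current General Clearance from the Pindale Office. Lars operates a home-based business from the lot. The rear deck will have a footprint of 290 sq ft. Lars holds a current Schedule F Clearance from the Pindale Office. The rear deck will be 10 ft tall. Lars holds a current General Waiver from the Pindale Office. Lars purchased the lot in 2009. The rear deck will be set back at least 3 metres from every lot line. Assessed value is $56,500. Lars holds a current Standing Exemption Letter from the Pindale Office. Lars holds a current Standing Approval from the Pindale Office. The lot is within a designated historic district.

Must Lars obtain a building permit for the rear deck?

Exception (a): assembly uses only hand tools; a current Standing Declaration is held; the qualifying period is 265 days, less than the 355 days limit — every condition holds. But: (e) is triggered — a current General Approval is held. Exception (a) does not apply.
All of (b)'s requirements are met (a current General Waiver is held; no windows face an adjoining lot; there is no plumbing or electrical service). Turning to paragraph (f): (f) operates against (b): a current Standing Exemption Letter is held. Exception (b) does not apply.
Exception (c) is satisfied on its face — the lot has no other accessory structure; the reportable unit count is 44, less than the 55 limit; the setback is at least 3 m on every side. Applying paragraphs (g)–(l): (g) applies (a current Schedule F Clearance is held), but is itself disapplied by (h): (h) operates against (g): a home-based business operates on the lot. (i) operates (a current General Clearance is held), but yields to (j): (j) applies — aggregate throughput is 4,180 units, less than the 4,540 units limit. (k) is triggered (the coverage ratio is 37%, less than the 44% limit), but is set aside by (l): (l) operates against (k): a current Standing Approval is held. (c) remains available.
Exception (d)'s conditions are all satisfied: the structure's height is 10 ft, below the 11 ft limit; assessed value is $56,500, below the $59,500 limit; the structure's footprint is 290 sq ft, below the 295 sq ft limit. Turning to paragraph (m): (m) operates — the lot is in a historic district. Exception (d) does not apply.

No — exception (c) applies; Lars does not need a building permit.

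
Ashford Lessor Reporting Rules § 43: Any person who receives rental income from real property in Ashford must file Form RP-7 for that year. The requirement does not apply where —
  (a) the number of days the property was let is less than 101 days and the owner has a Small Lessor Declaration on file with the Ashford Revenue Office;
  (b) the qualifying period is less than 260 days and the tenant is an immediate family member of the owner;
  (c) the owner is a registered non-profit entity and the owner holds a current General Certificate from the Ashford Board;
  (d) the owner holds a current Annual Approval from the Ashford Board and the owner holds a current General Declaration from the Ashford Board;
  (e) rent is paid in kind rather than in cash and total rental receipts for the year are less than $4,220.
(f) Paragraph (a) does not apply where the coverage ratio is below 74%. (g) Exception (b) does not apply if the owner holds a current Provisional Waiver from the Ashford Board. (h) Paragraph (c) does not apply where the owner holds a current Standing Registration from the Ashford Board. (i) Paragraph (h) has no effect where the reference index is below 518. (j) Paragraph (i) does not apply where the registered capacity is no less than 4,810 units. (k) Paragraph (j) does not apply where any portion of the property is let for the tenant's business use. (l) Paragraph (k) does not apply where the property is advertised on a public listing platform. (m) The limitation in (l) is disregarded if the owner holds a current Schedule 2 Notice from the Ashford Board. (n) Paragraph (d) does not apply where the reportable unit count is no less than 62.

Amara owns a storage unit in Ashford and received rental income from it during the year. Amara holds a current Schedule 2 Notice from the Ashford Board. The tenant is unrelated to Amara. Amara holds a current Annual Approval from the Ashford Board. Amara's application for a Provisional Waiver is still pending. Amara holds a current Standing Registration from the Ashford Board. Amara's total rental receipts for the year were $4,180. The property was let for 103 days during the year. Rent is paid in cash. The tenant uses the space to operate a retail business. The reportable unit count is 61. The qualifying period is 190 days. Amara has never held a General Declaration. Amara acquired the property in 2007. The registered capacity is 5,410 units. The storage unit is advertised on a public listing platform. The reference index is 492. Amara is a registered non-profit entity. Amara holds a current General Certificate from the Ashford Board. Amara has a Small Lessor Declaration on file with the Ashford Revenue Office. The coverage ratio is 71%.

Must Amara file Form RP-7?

Exception (a) does not apply: the number of days the property was let is 103 days, not less than 101 days.
Exception (b) fails — the tenant is unrelated to the owner.
Exception (c)'s conditions are all satisfied: Amara is a registered non-profit; a current General Certificate is held. Considering the limiting provisions: (h) would limit (c) — a current Standing Registration is held — but (i) sets (h) aside: (i) operates — the reference index is 492, below the 518 limit. (j) would limit (i) — the registered capacity is 5,410 units, meeting the 4,810 units threshold — but (k) sets (j) aside: (k) is triggered — the space is let for business use. (l) would limit (k) — the property is publicly advertised — but (m) sets (l) aside: (m) is engaged — a current Schedule 2 Notice is held. So (c) applies.
Exception (d) fails — no current General Declaration is held.
Exception (e) requires that rent is paid in kind rather than in cash; but rent is paid in cash, so (e) is unavailable.

No — exception (c) applies; Amara is not required to file Form RP-7.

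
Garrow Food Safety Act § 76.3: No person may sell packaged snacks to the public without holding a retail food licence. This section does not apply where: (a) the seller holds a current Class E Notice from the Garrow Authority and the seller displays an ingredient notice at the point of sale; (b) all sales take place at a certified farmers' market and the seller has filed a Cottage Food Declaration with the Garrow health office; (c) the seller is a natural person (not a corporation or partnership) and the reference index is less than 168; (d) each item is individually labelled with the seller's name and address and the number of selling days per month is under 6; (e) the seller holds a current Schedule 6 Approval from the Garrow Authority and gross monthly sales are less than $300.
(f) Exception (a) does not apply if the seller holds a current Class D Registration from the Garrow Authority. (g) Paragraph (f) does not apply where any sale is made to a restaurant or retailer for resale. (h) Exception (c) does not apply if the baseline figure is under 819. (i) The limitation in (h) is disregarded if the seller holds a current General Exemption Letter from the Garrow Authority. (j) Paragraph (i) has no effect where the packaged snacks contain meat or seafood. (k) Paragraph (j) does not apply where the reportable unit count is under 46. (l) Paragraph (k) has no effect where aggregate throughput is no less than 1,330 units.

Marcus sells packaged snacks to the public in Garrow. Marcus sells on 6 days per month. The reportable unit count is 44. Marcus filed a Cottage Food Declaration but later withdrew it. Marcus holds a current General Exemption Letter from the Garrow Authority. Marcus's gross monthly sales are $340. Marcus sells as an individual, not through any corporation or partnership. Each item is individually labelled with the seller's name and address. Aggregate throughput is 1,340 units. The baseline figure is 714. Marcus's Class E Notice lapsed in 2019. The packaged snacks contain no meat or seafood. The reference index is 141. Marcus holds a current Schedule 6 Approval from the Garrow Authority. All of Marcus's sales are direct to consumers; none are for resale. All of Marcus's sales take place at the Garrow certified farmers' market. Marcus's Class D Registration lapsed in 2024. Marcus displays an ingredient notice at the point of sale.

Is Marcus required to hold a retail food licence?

Exception (a) fails — the Class E Notice is not current.
Exception (b) does not apply: the Cottage Food Declaration was withdrawn.
All of (c)'s requirements are met (the seller is a natural person; the reference index is 141, less than the 168 limit). Considering the limiting provisions: (h) operates (the baseline figure is 714, under the 819 limit), but yields to (i): (i) applies — a current General Exemption Letter is held. (j), which would lift (i), is not engaged — the packaged snacks contain no meat or seafood. (c) remains available.
Exception (d) requires that the number of selling days per month is under 6; but the number of selling days per month is 6, not under 6, so (d) is unavailable.
Exception (e) requires that gross monthly sales are less than $300; but gross monthly sales are $340, not less than $300, so (e) is unavailable.

No — exception (c) applies; Marcus is not required to hold a retail food licence.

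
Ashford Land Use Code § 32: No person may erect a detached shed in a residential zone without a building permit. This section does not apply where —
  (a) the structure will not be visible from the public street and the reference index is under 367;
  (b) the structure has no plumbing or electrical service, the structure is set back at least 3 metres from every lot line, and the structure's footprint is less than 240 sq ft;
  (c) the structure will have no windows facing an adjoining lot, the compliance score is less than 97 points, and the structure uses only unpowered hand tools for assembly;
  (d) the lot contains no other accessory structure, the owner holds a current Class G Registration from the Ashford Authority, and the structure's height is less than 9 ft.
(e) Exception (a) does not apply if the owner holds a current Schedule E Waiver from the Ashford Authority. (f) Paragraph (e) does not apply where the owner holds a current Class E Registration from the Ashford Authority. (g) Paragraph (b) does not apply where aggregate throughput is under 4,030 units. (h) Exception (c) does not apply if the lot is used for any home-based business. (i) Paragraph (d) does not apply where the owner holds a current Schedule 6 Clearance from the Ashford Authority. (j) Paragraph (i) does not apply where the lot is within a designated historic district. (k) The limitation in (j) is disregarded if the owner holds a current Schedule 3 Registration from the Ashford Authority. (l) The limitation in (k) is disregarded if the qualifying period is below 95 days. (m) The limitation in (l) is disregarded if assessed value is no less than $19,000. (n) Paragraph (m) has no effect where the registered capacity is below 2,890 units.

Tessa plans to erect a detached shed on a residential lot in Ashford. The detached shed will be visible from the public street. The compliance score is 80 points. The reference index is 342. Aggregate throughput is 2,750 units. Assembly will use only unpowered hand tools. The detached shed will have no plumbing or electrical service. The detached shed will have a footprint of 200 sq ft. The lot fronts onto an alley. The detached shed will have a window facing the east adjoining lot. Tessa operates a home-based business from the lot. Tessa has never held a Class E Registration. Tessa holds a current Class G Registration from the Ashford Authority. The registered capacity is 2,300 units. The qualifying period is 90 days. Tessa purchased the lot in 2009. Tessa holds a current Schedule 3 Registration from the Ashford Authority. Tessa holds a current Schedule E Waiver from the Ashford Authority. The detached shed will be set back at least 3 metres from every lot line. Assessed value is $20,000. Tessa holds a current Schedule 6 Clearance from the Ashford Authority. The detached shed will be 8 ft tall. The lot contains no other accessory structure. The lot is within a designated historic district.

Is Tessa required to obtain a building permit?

Exception (a) requires that the structure will not be visible from the public street; but the structure will be visible from the street, so (a) is unavailable.
Exception (b): there is no plumbing or electrical service; the setback is at least 3 m on every side; the structure's footprint is 200 sq ft, less than the 240 sq ft limit — every condition holds. But: (g) is engaged — aggregate throughput is 2,750 units, under the 4,030 units limit. (b) is therefore removed.
Exception (c) fails — a window faces an adjoining lot.
Exception (d)'s conditions are all satisfied: the lot has no other accessory structure; a current Class G Registration is held; the structure's height is 8 ft, less than the 9 ft limit. Applying paragraphs (i)–(n): (i) would limit (d) — a current Schedule 6 Clearance is held — but (j) sets (i) aside: (j) operates against (i): the lot is in a historic district. (k) is triggered (a current Schedule 3 Registration is held), but yields to (l): (l) operates against (k): the qualifying period is 90 days, below the 95 days limit. (m) would limit (l) — assessed value is $20,000, meeting the $19,000 threshold — but (n) sets (m) aside: (n) operates against (m): the registered capacity is 2,300 units, below the 2,890 units limit. Exception (d) stands.

No — exception (d) applies; Tessa does not need a building permit.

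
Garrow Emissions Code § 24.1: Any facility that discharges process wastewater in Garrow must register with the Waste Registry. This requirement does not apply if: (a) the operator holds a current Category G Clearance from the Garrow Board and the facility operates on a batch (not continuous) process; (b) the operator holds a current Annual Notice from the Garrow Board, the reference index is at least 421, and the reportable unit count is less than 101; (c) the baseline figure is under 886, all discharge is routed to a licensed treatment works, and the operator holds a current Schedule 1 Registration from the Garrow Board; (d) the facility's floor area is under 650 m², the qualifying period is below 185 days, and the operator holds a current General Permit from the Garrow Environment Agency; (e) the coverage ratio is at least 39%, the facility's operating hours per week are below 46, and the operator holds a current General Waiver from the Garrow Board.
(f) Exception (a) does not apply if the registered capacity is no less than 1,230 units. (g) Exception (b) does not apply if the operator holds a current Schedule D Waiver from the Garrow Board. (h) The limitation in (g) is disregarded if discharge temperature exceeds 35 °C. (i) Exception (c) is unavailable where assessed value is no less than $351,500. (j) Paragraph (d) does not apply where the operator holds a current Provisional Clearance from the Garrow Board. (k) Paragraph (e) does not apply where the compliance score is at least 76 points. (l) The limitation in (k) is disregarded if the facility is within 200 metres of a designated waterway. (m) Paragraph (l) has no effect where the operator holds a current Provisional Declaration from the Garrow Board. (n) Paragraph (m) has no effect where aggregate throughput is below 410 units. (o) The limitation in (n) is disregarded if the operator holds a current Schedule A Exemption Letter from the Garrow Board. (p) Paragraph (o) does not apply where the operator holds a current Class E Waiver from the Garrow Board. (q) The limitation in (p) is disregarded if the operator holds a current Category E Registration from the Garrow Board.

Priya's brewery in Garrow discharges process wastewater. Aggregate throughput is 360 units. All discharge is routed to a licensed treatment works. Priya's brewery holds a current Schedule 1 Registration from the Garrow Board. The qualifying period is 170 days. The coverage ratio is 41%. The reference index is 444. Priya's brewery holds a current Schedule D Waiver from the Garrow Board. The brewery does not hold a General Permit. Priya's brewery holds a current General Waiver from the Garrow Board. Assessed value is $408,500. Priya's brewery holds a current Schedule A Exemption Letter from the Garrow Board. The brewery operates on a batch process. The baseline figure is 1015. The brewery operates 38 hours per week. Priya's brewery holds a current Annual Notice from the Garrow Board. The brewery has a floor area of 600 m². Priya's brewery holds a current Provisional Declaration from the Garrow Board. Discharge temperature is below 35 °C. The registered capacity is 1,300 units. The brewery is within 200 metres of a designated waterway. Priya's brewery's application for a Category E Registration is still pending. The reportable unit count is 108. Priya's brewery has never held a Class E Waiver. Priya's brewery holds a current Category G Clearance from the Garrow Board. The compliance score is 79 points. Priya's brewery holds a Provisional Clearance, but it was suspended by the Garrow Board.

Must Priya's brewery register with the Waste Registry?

Yes — Priya's brewery must register with the Waste Registry.

Exception (a)'s conditions are all satisfied: a current Category G Clearance is held; the facility operates on a batch process. Turning to paragraph (f): (f) operates — the registered capacity is 1,300 units, meeting the 1,230 units threshold. (a) is therefore removed.
Exception (b) requires that the reportable unit count is less than 101; but the reportable unit count is 108, not less than 101, so (b) is unavailable.
Exception (c) requires that the baseline figure is under 886; but the baseline figure is 1,015, not under 886, so (c) is unavailable.
Exception (d) fails — no General Permit is held.
All of (e)'s requirements are met (the coverage ratio is 41%, meeting the 39% threshold; the facility's operating hours per week are 38, below the 46 limit; a current General Waiver is held). But: (k) is engaged — the compliance score is 79 points, meeting the 76 points threshold. (l) is triggered (the brewery is within 200 m of a designated waterway), but yields to (m): (m) operates against (l): a current Provisional Declaration is held. (n) would limit (m) — aggregate throughput is 360 units, below the 410 units limit — but (o) sets (n) aside: (o) operates against (n): a current Schedule A Exemption Letter is held. (p) is not triggered (the Class E Waiver is not current), so (o) stands. So (e) is unavailable.
No exception applies. The general rule governs.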